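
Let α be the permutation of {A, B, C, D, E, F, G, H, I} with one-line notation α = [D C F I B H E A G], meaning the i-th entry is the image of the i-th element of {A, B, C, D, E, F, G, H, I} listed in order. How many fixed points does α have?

0

No element satisfies α(x) = x, so there are 0 fixed points.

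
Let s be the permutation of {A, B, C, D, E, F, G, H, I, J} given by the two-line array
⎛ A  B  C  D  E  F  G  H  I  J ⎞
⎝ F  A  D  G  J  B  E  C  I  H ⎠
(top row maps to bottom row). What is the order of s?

6

Decomposing into disjoint cycles gives cycle lengths 6, 3, 1.
Since disjoint cycles commute, ord(s) = lcm(6, 3) = 6.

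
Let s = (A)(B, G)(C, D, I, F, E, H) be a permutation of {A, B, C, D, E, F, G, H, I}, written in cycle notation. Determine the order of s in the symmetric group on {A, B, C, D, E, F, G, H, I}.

6

The cycle type of s is (6, 2, 1).
Since disjoint cycles commute, ord(s) = lcm(6, 2) = 6.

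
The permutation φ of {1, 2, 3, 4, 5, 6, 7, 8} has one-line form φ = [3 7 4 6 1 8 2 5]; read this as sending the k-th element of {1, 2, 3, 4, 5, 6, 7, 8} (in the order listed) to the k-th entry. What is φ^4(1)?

8

Tracing 1 → 3 → … returns to 1 after 6 steps, so 1 lies in a 6-cycle (1 3 4 6 8 5).
Stepping 4 places around the cycle: 1 → 3 → 4 → 6 → 8.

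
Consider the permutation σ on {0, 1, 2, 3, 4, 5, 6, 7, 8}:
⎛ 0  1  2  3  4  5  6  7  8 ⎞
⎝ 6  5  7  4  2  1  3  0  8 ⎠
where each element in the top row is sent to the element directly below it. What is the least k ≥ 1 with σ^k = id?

6

Writing σ as disjoint cycles, the cycle lengths are 6, 2, 1.
The order is lcm(6, 2) = 6.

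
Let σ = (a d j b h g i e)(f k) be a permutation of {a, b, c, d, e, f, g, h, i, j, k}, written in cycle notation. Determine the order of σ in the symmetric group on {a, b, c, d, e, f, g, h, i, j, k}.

The disjoint cycles have lengths 8, 2, 1.
The order is lcm(8, 2) = 8.

8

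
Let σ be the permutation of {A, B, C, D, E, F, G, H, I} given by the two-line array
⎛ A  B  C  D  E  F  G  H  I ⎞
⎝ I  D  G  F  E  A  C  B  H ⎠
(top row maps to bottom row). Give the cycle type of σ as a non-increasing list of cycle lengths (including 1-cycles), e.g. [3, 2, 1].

The disjoint cycles are (A I H B D F)(C G)(E), with lengths 6, 2, 1 in non-increasing order.

[6, 2, 1]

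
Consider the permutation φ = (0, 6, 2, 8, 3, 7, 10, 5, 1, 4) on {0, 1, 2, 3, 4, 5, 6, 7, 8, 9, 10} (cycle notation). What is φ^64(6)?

6 lies in the 10-cycle (0, 6, 2, 8, 3, 7, 10, 5, 1, 4).
Powers repeat with period 10 on this cycle, and 64 mod 10 = 4, so φ^64(6) = φ^4(6).
Advancing 4 steps from 6: 6 → 2 → 8 → 3 → 7.

7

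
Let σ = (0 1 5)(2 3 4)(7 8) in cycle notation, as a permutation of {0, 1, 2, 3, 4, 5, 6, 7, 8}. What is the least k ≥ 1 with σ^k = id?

6

The disjoint cycles have lengths 3, 3, 2, 1.
The order of σ is the least common multiple of its cycle lengths: lcm(3, 3, 2) = 6.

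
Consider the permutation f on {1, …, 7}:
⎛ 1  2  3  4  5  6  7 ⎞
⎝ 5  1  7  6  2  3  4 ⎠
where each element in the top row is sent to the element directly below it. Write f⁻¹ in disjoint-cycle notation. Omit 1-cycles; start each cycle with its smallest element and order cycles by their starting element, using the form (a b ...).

The cycle decomposition of f is (1 5 2)(3 7 4 6).
Reversing each cycle (and rotating so the smallest element leads) gives f⁻¹ = (1 2 5)(3 6 4 7).

(1 2 5)(3 6 4 7)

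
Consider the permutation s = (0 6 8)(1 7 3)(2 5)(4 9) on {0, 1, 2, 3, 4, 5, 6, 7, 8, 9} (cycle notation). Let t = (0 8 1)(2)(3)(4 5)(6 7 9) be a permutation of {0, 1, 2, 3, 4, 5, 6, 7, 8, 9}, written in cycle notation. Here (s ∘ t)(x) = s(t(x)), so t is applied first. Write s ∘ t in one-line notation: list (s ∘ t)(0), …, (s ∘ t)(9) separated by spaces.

0 6 5 1 2 9 3 4 7 8

Chase each element through t then s: 0 → 8 → 0; 1 → 0 → 6; 2 → 2 → 5; 3 → 3 → 1; 4 → 5 → 2; 5 → 4 → 9; 6 → 7 → 3; 7 → 9 → 4; 8 → 1 → 7; 9 → 6 → 8.
Collecting the images, s ∘ t = [0 6 5 1 2 9 3 4 7 8].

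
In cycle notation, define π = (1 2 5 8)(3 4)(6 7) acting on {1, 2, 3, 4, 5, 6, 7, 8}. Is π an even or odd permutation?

odd

The cycle lengths are 4, 2, 2.
A cycle is odd iff its length is even; π has 3 even-length cycles, so sgn(π) = (−1)^3 and π is odd.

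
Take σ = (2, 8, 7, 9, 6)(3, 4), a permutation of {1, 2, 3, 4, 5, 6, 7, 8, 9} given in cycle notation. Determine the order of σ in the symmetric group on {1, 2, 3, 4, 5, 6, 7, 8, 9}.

10

The cycle type of σ is (5, 2, 1, 1).
The order is lcm(5, 2) = 10.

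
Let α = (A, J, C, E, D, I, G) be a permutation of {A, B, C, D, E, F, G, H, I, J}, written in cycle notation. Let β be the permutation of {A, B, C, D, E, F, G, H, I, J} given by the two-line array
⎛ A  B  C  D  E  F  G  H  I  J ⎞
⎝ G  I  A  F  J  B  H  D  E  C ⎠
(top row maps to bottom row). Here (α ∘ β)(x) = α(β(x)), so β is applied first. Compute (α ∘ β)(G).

H

First apply β: β(G) = H, then α(H) = H. Thus (α ∘ β)(G) = H.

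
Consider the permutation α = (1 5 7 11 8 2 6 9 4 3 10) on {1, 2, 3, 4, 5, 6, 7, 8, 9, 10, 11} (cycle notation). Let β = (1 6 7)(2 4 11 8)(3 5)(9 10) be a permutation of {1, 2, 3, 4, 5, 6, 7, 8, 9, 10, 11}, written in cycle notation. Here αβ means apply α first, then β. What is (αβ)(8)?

4

(αβ)(8) = β(α(8)). α(8) = 2, then β(2) = 4. So (αβ)(8) = 4.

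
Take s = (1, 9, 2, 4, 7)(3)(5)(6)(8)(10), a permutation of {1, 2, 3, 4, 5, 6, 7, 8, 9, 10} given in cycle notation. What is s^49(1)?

1 lies in the 5-cycle (1, 9, 2, 4, 7).
Since the cycle has length 5, s^49 acts on it the same as s^4 (49 mod 5 = 4).
Advancing 4 steps from 1: 1 → 9 → 2 → 4 → 7.

7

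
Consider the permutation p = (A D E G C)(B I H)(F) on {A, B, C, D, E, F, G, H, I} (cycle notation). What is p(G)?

C

In the cycle (A D E G C), G is followed by C, so p(G) = C.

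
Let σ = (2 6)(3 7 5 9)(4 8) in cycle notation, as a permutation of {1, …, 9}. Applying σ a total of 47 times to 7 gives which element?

3

7 lies in the 4-cycle (3 7 5 9).
Since the cycle has length 4, σ^47 acts on it the same as σ^3 (47 mod 4 = 3).
Stepping 3 places around the cycle: 7 → 5 → 9 → 3.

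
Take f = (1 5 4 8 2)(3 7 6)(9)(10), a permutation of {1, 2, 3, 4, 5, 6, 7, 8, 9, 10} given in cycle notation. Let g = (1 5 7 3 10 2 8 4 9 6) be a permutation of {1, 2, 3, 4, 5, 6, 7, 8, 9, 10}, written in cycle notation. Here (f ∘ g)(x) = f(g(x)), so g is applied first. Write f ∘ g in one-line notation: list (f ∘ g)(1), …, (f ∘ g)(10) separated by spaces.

4 2 10 9 6 5 7 8 3 1

Chase each element through g then f: 1 → 5 → 4; 2 → 8 → 2; 3 → 10 → 10; 4 → 9 → 9; 5 → 7 → 6; 6 → 1 → 5; 7 → 3 → 7; 8 → 4 → 8; 9 → 6 → 3; 10 → 2 → 1.
Collecting the images, f ∘ g = [4 2 10 9 6 5 7 8 3 1].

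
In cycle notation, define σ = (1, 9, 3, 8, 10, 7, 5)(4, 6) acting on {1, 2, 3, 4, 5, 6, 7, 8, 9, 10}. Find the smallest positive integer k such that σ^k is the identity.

The disjoint cycles have lengths 7, 2, 1.
The order is lcm(7, 2) = 14.

14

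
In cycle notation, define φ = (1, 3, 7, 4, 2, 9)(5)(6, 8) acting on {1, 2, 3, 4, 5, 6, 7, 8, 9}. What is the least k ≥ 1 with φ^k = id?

The cycle type of φ is (6, 2, 1).
The order of φ is the least common multiple of its cycle lengths: lcm(6, 2) = 6.

6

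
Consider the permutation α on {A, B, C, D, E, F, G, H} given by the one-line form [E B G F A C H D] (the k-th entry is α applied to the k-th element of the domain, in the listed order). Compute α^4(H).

G

Tracing H → D → … returns to H after 5 steps, so H lies in a 5-cycle (C, G, H, D, F).
Stepping 4 places around the cycle: H → D → F → C → G.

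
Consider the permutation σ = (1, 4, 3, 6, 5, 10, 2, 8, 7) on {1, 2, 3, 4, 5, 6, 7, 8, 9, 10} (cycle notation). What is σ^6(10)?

3

10 lies in the 9-cycle (1, 4, 3, 6, 5, 10, 2, 8, 7).
Stepping 6 places around the cycle: 10 → 2 → 8 → 7 → 1 → 4 → 3.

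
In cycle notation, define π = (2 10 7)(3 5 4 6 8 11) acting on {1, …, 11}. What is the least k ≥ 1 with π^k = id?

6

The cycle type of π is (6, 3, 1, 1).
The order of π is the least common multiple of its cycle lengths: lcm(6, 3) = 6.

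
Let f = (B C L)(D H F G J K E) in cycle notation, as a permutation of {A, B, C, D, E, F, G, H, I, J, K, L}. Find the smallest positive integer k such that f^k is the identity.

The disjoint cycles have lengths 7, 3, 1, 1.
The order is lcm(7, 3) = 21.

21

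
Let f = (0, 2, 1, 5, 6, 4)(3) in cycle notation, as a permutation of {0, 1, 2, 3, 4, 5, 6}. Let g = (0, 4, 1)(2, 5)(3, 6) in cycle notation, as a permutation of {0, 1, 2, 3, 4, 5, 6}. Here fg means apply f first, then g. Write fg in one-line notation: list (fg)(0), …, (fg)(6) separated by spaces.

(fg)(x) = g(f(x)). Computing each image: g(f(0)) = g(2) = 5, g(f(1)) = g(5) = 2, g(f(2)) = g(1) = 0, g(f(3)) = g(3) = 6, g(f(4)) = g(0) = 4, g(f(5)) = g(6) = 3, g(f(6)) = g(4) = 1.
Hence fg = [5 2 0 6 4 3 1].

5 2 0 6 4 3 1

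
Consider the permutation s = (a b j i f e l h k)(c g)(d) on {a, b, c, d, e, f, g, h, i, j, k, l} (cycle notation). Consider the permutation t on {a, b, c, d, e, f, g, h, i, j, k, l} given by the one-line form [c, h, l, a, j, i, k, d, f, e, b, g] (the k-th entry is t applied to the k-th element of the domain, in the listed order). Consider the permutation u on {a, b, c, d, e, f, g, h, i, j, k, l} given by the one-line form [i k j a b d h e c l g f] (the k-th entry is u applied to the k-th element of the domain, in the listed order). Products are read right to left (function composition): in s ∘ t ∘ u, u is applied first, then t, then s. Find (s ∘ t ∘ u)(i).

(s ∘ t ∘ u)(i) = s(t(u(i))). u(i) = c, then t(c) = l, then s(l) = h, so the result is h.

h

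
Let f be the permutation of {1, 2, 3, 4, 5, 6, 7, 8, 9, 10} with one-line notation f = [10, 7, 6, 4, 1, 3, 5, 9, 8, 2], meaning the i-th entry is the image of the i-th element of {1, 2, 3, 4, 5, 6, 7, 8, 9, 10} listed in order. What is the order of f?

The disjoint-cycle form of f has cycle lengths 5, 2, 2, 1.
The order of f is the least common multiple of its cycle lengths: lcm(5, 2, 2) = 10.

10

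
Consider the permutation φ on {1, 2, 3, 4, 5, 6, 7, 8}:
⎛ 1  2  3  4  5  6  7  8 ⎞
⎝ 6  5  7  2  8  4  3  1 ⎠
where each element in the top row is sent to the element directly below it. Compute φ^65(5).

Tracing 5 → 8 → … returns to 5 after 6 steps, so 5 lies in a 6-cycle (1, 6, 4, 2, 5, 8).
Powers repeat with period 6 on this cycle, and 65 mod 6 = 5, so φ^65(5) = φ^5(5).
Stepping 5 places around the cycle: 5 → 8 → 1 → 6 → 4 → 2.

2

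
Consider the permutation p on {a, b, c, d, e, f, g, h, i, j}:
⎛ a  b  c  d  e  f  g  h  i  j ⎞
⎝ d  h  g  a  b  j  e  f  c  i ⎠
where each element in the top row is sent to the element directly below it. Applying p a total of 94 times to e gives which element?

c

Tracing e → b → … returns to e after 8 steps, so e lies in an 8-cycle (b, h, f, j, i, c, g, e).
Powers repeat with period 8 on this cycle, and 94 mod 8 = 6, so p^94(e) = p^6(e).
Stepping 6 places around the cycle: e → b → h → f → j → i → c.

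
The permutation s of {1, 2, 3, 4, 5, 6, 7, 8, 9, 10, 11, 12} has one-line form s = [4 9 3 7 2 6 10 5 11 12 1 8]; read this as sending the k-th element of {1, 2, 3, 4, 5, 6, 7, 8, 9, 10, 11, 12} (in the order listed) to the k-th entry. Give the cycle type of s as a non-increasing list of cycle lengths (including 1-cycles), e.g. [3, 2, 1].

The disjoint cycles are (1, 4, 7, 10, 12, 8, 5, 2, 9, 11)(3)(6), with lengths 10, 1, 1 in non-increasing order.

[10, 1, 1]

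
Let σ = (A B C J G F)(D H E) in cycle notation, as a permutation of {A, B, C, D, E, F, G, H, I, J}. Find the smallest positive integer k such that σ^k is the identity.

6

The disjoint cycles have lengths 6, 3, 1.
The order is lcm(6, 3) = 6.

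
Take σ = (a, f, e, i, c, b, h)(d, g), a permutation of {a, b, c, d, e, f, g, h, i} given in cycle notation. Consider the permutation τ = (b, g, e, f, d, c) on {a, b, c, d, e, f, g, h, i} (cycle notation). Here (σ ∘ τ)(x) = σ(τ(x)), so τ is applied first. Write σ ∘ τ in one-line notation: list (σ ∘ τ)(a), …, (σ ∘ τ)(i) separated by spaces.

(σ ∘ τ)(x) = σ(τ(x)). Computing each image: σ(τ(a)) = σ(a) = f, σ(τ(b)) = σ(g) = d, σ(τ(c)) = σ(b) = h, σ(τ(d)) = σ(c) = b, σ(τ(e)) = σ(f) = e, σ(τ(f)) = σ(d) = g, σ(τ(g)) = σ(e) = i, σ(τ(h)) = σ(h) = a, σ(τ(i)) = σ(i) = c.
Hence σ ∘ τ = [f d h b e g i a c].

f d h b e g i a c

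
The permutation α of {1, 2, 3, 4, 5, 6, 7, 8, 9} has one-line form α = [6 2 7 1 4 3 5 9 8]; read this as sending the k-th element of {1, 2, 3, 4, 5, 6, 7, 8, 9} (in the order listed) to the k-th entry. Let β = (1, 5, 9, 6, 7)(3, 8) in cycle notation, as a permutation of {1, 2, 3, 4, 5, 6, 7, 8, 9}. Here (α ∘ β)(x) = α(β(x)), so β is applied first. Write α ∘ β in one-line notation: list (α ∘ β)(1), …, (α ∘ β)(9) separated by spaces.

4 2 9 1 8 5 6 7 3

(α ∘ β)(x) = α(β(x)). Computing each image: α(β(1)) = α(5) = 4, α(β(2)) = α(2) = 2, α(β(3)) = α(8) = 9, α(β(4)) = α(4) = 1, α(β(5)) = α(9) = 8, α(β(6)) = α(7) = 5, α(β(7)) = α(1) = 6, α(β(8)) = α(3) = 7, α(β(9)) = α(6) = 3.
Hence α ∘ β = [4 2 9 1 8 5 6 7 3].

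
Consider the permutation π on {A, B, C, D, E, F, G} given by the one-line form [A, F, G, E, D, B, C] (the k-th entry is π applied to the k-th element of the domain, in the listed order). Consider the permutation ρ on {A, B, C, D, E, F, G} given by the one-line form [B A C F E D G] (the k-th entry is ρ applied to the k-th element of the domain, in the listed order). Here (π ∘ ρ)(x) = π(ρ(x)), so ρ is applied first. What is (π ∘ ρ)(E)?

D

First apply ρ: ρ(E) = E, then π(E) = D. Thus (π ∘ ρ)(E) = D.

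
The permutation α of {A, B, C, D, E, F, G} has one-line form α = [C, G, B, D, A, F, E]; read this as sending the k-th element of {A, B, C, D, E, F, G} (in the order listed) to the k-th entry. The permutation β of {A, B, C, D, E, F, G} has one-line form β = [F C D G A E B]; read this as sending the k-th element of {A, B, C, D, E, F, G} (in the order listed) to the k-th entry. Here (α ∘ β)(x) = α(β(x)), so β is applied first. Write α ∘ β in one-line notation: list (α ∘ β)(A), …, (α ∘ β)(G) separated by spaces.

F B D E C A G

Chase each element through β then α: A → F → F; B → C → B; C → D → D; D → G → E; E → A → C; F → E → A; G → B → G.
So α ∘ β in one-line form is F B D E C A G.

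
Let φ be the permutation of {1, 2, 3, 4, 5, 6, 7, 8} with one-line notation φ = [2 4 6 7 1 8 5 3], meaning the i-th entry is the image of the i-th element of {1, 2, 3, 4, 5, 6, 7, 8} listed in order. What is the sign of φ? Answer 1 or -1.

In disjoint-cycle form the cycle lengths are 5, 3.
A cycle of length ℓ contributes ℓ−1 transpositions, so φ is a product of 4 + 2 = 6 transpositions — even.

1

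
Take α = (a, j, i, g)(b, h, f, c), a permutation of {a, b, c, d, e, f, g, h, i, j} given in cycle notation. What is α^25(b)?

h

b lies in the 4-cycle (b, h, f, c).
Powers repeat with period 4 on this cycle, and 25 mod 4 = 1, so α^25(b) = α^1(b).
Advancing 1 step from b: b → h.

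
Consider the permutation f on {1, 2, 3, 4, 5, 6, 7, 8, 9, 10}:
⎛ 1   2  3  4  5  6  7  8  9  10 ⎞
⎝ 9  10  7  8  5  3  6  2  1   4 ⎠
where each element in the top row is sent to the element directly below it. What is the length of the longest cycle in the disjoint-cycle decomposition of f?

Decomposing into disjoint cycles gives (1, 9)(2, 10, 4, 8)(3, 7, 6); the longest has length 4.

4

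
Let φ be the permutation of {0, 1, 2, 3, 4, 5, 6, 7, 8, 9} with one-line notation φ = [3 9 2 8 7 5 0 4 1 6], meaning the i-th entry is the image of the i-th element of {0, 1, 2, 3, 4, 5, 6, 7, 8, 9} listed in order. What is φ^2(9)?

Tracing 9 → 6 → … returns to 9 after 6 steps, so 9 lies in a 6-cycle (0, 3, 8, 1, 9, 6).
Stepping 2 places around the cycle: 9 → 6 → 0.

0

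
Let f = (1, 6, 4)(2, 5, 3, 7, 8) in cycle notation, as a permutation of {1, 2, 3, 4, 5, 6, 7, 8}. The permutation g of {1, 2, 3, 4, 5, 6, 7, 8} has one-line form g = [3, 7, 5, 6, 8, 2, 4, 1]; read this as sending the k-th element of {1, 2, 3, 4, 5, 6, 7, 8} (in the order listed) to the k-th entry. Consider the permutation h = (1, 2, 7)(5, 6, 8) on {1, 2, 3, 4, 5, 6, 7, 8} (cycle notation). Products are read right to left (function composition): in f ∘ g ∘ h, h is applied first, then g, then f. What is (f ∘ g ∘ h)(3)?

Apply the permutations in order: h(3) = 3, then g(3) = 5, then f(5) = 3. So (f ∘ g ∘ h)(3) = 3.

3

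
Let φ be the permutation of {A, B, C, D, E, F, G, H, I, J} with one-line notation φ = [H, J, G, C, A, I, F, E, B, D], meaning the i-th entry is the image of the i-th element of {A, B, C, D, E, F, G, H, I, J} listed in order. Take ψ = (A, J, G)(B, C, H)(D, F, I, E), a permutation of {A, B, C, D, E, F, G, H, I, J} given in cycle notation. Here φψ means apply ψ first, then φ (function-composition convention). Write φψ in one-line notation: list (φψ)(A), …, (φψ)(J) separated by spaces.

(φψ)(x) = φ(ψ(x)). Computing each image: φ(ψ(A)) = φ(J) = D, φ(ψ(B)) = φ(C) = G, φ(ψ(C)) = φ(H) = E, φ(ψ(D)) = φ(F) = I, φ(ψ(E)) = φ(D) = C, φ(ψ(F)) = φ(I) = B, φ(ψ(G)) = φ(A) = H, φ(ψ(H)) = φ(B) = J, φ(ψ(I)) = φ(E) = A, φ(ψ(J)) = φ(G) = F.
Hence φψ = [D G E I C B H J A F].

D G E I C B H J A F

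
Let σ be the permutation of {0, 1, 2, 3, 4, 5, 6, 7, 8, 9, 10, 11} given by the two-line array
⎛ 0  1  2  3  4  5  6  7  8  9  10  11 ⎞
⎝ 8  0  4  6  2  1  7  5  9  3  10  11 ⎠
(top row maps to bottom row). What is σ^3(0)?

3

Tracing 0 → 8 → … returns to 0 after 8 steps, so 0 lies in an 8-cycle (0 8 9 3 6 7 5 1).
Stepping 3 places around the cycle: 0 → 8 → 9 → 3.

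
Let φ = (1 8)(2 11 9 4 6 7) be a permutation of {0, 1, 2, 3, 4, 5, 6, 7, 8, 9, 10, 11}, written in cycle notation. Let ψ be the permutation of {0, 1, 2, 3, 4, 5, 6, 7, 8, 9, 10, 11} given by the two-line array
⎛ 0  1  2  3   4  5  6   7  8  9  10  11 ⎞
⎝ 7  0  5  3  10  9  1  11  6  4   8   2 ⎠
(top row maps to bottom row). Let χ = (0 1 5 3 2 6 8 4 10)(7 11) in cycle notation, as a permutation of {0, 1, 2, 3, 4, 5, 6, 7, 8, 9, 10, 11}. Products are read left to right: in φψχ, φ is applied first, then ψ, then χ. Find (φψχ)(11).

10

(φψχ)(11) = χ(ψ(φ(11))). φ(11) = 9, then ψ(9) = 4, then χ(4) = 10, so the result is 10.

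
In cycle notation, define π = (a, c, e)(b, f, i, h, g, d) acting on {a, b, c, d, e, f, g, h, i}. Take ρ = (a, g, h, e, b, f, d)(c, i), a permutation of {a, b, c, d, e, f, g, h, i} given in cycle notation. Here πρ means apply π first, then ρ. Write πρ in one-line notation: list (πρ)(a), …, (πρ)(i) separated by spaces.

i d b f g c a h e

Chase each element through π then ρ: a → c → i; b → f → d; c → e → b; d → b → f; e → a → g; f → i → c; g → d → a; h → g → h; i → h → e.
So πρ in one-line form is i d b f g c a h e.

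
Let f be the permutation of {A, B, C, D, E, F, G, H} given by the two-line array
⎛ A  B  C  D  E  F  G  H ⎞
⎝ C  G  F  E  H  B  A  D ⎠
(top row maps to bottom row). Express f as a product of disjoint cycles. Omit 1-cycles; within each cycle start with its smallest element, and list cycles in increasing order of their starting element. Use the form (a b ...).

(A C F B G)(D E H)

Iterating f from A gives A → C → F → B → G → A; that is the 5-cycle (A C F B G).
Repeating from the next unused element and collecting all non-trivial cycles gives (A C F B G)(D E H).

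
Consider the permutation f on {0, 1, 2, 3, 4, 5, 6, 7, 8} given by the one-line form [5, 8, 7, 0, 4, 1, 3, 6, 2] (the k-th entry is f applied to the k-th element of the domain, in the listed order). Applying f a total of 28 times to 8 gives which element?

Tracing 8 → 2 → … returns to 8 after 8 steps, so 8 lies in an 8-cycle (0, 5, 1, 8, 2, 7, 6, 3).
On an 8-cycle, f^8 is the identity, so f^28 = f^4 there (28 ≡ 4 mod 8).
Advancing 4 steps from 8: 8 → 2 → 7 → 6 → 3.

3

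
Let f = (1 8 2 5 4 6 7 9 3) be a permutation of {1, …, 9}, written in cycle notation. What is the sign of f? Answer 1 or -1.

1

The cycle lengths are 9.
A cycle is odd iff its length is even; f has 0 even-length cycles, so sgn(f) = (−1)^0 and f is even.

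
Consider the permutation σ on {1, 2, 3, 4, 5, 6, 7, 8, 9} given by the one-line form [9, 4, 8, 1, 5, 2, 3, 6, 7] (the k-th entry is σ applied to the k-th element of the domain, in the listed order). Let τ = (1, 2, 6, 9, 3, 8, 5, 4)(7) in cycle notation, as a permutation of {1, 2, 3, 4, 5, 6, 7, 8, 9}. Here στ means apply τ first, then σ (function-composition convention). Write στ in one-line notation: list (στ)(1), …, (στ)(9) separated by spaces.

(στ)(x) = σ(τ(x)). Computing each image: σ(τ(1)) = σ(2) = 4, σ(τ(2)) = σ(6) = 2, σ(τ(3)) = σ(8) = 6, σ(τ(4)) = σ(1) = 9, σ(τ(5)) = σ(4) = 1, σ(τ(6)) = σ(9) = 7, σ(τ(7)) = σ(7) = 3, σ(τ(8)) = σ(5) = 5, σ(τ(9)) = σ(3) = 8.
Hence στ = [4 2 6 9 1 7 3 5 8].

4 2 6 9 1 7 3 5 8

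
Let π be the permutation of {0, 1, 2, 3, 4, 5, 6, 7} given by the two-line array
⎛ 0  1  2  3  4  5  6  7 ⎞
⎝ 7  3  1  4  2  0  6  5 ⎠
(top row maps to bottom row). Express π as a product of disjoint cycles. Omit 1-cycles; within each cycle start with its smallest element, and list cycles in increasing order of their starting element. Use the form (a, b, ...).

From 0: 0 → 7 → 5 → 0, closing the cycle (0, 7, 5).
Repeating from the next unused element and collecting all non-trivial cycles gives (0, 7, 5)(1, 3, 4, 2).

(0, 7, 5)(1, 3, 4, 2)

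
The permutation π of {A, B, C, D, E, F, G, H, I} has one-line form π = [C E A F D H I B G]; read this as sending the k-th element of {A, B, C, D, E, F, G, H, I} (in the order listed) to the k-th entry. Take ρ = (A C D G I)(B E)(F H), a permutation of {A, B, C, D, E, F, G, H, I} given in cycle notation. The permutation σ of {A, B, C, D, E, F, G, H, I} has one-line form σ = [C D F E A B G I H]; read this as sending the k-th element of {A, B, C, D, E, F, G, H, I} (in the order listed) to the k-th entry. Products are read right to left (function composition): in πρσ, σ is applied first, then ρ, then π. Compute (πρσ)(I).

(πρσ)(I) = π(ρ(σ(I))). σ(I) = H, then ρ(H) = F, then π(F) = H, so the result is H.

H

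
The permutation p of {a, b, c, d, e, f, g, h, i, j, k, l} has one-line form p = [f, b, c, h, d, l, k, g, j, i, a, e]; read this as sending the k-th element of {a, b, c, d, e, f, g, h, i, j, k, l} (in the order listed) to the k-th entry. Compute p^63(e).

Tracing e → d → … returns to e after 8 steps, so e lies in an 8-cycle (a f l e d h g k).
Powers repeat with period 8 on this cycle, and 63 mod 8 = 7, so p^63(e) = p^7(e).
Advancing 7 steps from e: e → d → h → g → k → a → f → l.

l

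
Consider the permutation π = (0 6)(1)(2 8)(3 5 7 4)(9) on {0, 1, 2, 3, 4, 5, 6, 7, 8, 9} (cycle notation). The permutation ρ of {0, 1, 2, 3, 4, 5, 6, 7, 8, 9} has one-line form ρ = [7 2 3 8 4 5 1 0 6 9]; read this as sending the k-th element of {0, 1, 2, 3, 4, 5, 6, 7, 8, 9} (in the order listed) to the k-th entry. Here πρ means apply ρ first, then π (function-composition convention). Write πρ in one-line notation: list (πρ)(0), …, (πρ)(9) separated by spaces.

Chase each element through ρ then π: 0 → 7 → 4; 1 → 2 → 8; 2 → 3 → 5; 3 → 8 → 2; 4 → 4 → 3; 5 → 5 → 7; 6 → 1 → 1; 7 → 0 → 6; 8 → 6 → 0; 9 → 9 → 9.
Collecting the images, πρ = [4 8 5 2 3 7 1 6 0 9].

4 8 5 2 3 7 1 6 0 9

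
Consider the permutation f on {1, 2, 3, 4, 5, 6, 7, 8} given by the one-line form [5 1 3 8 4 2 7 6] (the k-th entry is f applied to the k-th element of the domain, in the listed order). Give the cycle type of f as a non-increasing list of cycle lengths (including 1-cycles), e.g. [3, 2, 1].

The disjoint cycles are (1, 5, 4, 8, 6, 2)(3)(7), with lengths 6, 1, 1 in non-increasing order.

[6, 1, 1]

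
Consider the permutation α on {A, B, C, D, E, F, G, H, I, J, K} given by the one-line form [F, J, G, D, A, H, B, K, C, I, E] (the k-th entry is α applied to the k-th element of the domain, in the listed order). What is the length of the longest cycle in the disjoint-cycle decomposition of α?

5

Decomposing into disjoint cycles gives (A, F, H, K, E)(B, J, I, C, G); the longest has length 5.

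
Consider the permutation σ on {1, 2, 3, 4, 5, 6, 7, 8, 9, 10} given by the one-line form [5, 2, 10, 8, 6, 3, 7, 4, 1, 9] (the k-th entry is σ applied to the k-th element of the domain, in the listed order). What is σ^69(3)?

Tracing 3 → 10 → … returns to 3 after 6 steps, so 3 lies in a 6-cycle (1, 5, 6, 3, 10, 9).
On a 6-cycle, σ^6 is the identity, so σ^69 = σ^3 there (69 ≡ 3 mod 6).
Stepping 3 places around the cycle: 3 → 10 → 9 → 1.

1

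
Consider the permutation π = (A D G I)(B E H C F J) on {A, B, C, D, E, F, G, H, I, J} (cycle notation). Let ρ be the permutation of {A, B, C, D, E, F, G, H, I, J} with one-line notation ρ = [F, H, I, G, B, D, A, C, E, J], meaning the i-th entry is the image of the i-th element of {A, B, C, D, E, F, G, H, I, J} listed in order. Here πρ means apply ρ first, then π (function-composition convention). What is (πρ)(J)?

(πρ)(J) = π(ρ(J)). ρ(J) = J, then π(J) = B. So (πρ)(J) = B.

B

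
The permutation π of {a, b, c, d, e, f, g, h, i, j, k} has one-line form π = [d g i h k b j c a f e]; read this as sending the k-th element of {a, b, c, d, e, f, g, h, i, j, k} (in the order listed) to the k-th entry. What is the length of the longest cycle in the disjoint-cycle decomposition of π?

5

Decomposing into disjoint cycles gives (a, d, h, c, i)(b, g, j, f)(e, k); the longest has length 5.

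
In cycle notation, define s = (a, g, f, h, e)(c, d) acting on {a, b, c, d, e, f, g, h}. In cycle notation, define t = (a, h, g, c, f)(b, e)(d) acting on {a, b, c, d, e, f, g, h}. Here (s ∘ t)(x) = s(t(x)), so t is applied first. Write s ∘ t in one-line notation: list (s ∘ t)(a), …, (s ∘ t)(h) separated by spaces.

For each element, apply t then s: a → h → e; b → e → a; c → f → h; d → d → c; e → b → b; f → a → g; g → c → d; h → g → f.
So s ∘ t in one-line form is e a h c b g d f.

e a h c b g d f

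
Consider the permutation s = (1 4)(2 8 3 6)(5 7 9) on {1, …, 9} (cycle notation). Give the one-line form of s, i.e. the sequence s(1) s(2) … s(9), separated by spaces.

Each element maps to the next entry in its cycle (wrapping to the front): 1↦4, 2↦8, 3↦6, 4↦1, 5↦7, 6↦2, 7↦9, 8↦3, 9↦5.
Listing these in domain order gives 4 8 6 1 7 2 9 3 5.

4 8 6 1 7 2 9 3 5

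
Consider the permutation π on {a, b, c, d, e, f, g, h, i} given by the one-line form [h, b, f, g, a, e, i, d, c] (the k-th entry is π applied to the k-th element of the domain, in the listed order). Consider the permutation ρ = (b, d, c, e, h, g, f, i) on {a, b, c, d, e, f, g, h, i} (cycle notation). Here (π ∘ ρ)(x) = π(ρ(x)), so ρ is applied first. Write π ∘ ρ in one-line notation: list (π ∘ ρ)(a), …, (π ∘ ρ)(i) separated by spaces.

(π ∘ ρ)(x) = π(ρ(x)). Computing each image: π(ρ(a)) = π(a) = h, π(ρ(b)) = π(d) = g, π(ρ(c)) = π(e) = a, π(ρ(d)) = π(c) = f, π(ρ(e)) = π(h) = d, π(ρ(f)) = π(i) = c, π(ρ(g)) = π(f) = e, π(ρ(h)) = π(g) = i, π(ρ(i)) = π(b) = b.
Hence π ∘ ρ = [h g a f d c e i b].

h g a f d c e i b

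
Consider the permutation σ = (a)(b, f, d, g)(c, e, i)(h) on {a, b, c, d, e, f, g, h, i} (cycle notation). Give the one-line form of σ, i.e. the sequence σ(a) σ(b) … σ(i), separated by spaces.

Each element maps to the next entry in its cycle (wrapping to the front): a↦a, b↦f, c↦e, d↦g, e↦i, f↦d, g↦b, h↦h, i↦c.
Listing these in domain order gives a f e g i d b h c.

a f e g i d b h c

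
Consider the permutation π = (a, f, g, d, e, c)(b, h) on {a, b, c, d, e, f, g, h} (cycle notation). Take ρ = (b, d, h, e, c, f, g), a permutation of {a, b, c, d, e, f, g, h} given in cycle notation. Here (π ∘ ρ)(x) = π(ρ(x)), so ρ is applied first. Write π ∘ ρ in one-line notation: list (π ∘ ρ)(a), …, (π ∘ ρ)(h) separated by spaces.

f e g b a d h c

For each element, apply ρ then π: a → a → f; b → d → e; c → f → g; d → h → b; e → c → a; f → g → d; g → b → h; h → e → c.
Collecting the images, π ∘ ρ = [f e g b a d h c].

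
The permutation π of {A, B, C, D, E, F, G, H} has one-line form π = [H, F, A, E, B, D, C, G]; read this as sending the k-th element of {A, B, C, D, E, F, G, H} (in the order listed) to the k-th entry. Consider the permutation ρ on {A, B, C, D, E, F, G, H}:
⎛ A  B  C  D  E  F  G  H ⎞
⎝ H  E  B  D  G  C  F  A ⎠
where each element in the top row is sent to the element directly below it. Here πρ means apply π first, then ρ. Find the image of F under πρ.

D

π(F) = D, then ρ(D) = D; composing gives (πρ)(F) = D.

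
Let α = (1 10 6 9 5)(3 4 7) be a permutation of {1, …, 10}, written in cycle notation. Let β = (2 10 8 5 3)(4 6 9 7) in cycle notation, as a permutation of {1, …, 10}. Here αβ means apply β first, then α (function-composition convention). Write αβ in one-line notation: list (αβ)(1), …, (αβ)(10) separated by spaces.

(αβ)(x) = α(β(x)). Computing each image: α(β(1)) = α(1) = 10, α(β(2)) = α(10) = 6, α(β(3)) = α(2) = 2, α(β(4)) = α(6) = 9, α(β(5)) = α(3) = 4, α(β(6)) = α(9) = 5, α(β(7)) = α(4) = 7, α(β(8)) = α(5) = 1, α(β(9)) = α(7) = 3, α(β(10)) = α(8) = 8.
Hence αβ = [10 6 2 9 4 5 7 1 3 8].

10 6 2 9 4 5 7 1 3 8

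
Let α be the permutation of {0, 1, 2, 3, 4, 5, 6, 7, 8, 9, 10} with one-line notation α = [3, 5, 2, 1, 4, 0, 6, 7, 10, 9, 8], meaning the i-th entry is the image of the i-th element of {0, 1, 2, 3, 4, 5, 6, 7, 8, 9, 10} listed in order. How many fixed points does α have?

5

The fixed points (elements with α(x) = x) are {2, 4, 6, 7, 9}, so there are 5.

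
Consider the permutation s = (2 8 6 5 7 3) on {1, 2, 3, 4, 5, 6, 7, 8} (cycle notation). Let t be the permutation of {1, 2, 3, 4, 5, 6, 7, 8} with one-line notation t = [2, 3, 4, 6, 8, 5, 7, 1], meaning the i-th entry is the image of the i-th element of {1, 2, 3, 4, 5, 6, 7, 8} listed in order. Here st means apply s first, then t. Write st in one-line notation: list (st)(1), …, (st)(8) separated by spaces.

Chase each element through s then t: 1 → 1 → 2; 2 → 8 → 1; 3 → 2 → 3; 4 → 4 → 6; 5 → 7 → 7; 6 → 5 → 8; 7 → 3 → 4; 8 → 6 → 5.
Collecting the images, st = [2 1 3 6 7 8 4 5].

2 1 3 6 7 8 4 5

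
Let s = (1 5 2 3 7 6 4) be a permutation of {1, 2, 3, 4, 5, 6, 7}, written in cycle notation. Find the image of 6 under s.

6 appears in (1 5 2 3 7 6 4); the next entry (wrapping around) is 4.

4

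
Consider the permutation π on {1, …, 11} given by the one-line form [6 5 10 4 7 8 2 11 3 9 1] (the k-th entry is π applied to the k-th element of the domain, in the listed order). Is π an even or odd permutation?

In disjoint-cycle form the cycle lengths are 4, 3, 3, 1.
A cycle is odd iff its length is even; π has 1 even-length cycle, so sgn(π) = (−1)^1 and π is odd.

odd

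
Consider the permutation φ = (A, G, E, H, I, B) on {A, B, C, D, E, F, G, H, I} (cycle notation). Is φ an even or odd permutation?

The cycle lengths are 6, 1, 1, 1.
A cycle of length ℓ contributes ℓ−1 transpositions, so φ is a product of 5 transpositions — odd.

odd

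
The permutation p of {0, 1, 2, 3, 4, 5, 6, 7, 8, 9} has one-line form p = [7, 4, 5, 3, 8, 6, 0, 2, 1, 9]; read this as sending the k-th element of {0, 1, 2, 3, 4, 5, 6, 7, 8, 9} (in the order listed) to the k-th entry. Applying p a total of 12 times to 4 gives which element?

4

Tracing 4 → 8 → … returns to 4 after 3 steps, so 4 lies in a 3-cycle (1 4 8).
Powers repeat with period 3 on this cycle, and 12 mod 3 = 0, so p^12(4) = p^0(4).
So p^12(4) = 4.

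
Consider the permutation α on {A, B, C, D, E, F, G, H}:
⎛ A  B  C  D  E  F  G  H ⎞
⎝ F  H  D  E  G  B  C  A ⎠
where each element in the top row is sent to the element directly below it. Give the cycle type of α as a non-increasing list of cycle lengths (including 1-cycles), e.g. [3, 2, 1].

[4, 4]

The disjoint cycles are (A, F, B, H)(C, D, E, G), with lengths 4, 4 in non-increasing order.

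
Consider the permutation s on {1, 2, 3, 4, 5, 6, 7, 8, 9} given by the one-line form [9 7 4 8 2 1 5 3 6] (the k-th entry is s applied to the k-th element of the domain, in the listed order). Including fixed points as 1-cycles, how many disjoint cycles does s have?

3

The cycle decomposition is (1, 9, 6)(2, 7, 5)(3, 4, 8), which has 3 cycles (counting 1-cycles).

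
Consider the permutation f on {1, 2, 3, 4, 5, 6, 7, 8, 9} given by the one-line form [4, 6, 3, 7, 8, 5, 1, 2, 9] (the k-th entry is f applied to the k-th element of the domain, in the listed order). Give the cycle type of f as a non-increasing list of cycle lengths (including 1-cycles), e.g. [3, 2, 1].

The disjoint cycles are (1, 4, 7)(2, 6, 5, 8)(3)(9), with lengths 4, 3, 1, 1 in non-increasing order.

[4, 3, 1, 1]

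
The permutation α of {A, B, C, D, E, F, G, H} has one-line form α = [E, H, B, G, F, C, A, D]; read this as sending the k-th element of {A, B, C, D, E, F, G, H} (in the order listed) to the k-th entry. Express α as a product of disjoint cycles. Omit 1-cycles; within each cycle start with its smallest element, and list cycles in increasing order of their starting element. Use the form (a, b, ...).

From A: A → E → F → C → B → H → D → G → A, closing the cycle (A, E, F, C, B, H, D, G).
Repeating from the next unused element and collecting all non-trivial cycles gives (A, E, F, C, B, H, D, G).

(A, E, F, C, B, H, D, G)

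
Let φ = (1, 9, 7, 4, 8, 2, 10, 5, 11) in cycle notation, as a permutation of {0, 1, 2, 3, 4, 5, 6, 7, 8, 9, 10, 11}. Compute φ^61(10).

10 lies in the 9-cycle (1, 9, 7, 4, 8, 2, 10, 5, 11).
On a 9-cycle, φ^9 is the identity, so φ^61 = φ^7 there (61 ≡ 7 mod 9).
Advancing 7 steps from 10: 10 → 5 → 11 → 1 → 9 → 7 → 4 → 8.

8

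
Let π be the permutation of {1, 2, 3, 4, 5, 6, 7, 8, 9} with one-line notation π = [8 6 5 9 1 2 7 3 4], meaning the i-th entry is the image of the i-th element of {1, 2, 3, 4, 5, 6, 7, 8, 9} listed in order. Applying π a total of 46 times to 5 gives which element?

Tracing 5 → 1 → … returns to 5 after 4 steps, so 5 lies in a 4-cycle (1 8 3 5).
Powers repeat with period 4 on this cycle, and 46 mod 4 = 2, so π^46(5) = π^2(5).
Stepping 2 places around the cycle: 5 → 1 → 8.

8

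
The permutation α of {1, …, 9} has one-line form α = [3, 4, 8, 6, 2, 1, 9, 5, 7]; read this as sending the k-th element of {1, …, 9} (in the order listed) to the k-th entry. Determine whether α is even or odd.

odd

In disjoint-cycle form the cycle lengths are 7, 2.
A cycle is odd iff its length is even; α has 1 even-length cycle, so sgn(α) = (−1)^1 and α is odd.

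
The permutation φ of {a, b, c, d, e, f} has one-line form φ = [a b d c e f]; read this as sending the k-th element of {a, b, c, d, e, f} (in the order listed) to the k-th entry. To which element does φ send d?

c

d is element number 4 of the domain, and entry number 4 of the one-line form is c, so φ(d) = c.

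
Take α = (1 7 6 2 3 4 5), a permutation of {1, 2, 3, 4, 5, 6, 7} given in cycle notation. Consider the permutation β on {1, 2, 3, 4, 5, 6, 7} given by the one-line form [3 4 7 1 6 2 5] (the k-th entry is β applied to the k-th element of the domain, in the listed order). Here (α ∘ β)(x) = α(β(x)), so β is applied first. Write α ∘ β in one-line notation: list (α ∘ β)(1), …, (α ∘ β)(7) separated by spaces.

4 5 6 7 2 3 1

Chase each element through β then α: 1 → 3 → 4; 2 → 4 → 5; 3 → 7 → 6; 4 → 1 → 7; 5 → 6 → 2; 6 → 2 → 3; 7 → 5 → 1.
Collecting the images, α ∘ β = [4 5 6 7 2 3 1].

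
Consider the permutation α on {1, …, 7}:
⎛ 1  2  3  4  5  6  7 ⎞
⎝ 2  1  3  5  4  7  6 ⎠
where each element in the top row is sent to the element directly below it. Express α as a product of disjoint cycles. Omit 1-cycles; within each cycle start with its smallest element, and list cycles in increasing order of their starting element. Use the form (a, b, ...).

(1, 2)(4, 5)(6, 7)

From 1: 1 → 2 → 1, closing the cycle (1, 2).
Continuing from each remaining unvisited element yields (1, 2)(4, 5)(6, 7).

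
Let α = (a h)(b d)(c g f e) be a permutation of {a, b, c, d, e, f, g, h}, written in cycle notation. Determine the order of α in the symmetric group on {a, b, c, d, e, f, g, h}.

The cycle type of α is (4, 2, 2).
The order of α is the least common multiple of its cycle lengths: lcm(4, 2, 2) = 4.

4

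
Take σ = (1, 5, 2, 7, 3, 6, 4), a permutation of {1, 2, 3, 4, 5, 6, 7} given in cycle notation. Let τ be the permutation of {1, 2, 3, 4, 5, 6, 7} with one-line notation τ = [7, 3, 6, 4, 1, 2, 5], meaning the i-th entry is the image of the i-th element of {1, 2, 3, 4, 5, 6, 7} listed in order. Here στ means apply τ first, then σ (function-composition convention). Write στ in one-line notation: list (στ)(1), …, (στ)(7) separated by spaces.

3 6 4 1 5 7 2

Chase each element through τ then σ: 1 → 7 → 3; 2 → 3 → 6; 3 → 6 → 4; 4 → 4 → 1; 5 → 1 → 5; 6 → 2 → 7; 7 → 5 → 2.
Collecting the images, στ = [3 6 4 1 5 7 2].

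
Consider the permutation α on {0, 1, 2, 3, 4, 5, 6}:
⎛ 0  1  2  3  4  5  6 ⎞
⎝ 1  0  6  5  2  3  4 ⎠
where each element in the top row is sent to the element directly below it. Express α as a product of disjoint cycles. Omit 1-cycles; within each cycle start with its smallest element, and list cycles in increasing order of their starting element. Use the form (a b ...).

(0 1)(2 6 4)(3 5)

From 0: 0 → 1 → 0, closing the cycle (0 1).
Continuing from each remaining unvisited element yields (0 1)(2 6 4)(3 5).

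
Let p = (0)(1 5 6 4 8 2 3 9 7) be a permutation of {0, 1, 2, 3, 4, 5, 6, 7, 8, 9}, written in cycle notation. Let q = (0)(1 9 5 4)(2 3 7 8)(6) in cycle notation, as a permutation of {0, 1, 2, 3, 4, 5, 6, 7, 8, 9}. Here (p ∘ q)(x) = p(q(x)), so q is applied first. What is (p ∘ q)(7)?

(p ∘ q)(7) = p(q(7)). q(7) = 8, then p(8) = 2. So (p ∘ q)(7) = 2.

2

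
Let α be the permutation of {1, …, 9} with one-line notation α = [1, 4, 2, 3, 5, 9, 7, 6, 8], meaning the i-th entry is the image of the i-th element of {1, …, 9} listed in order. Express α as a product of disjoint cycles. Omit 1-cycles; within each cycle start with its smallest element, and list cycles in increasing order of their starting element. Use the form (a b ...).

Start at 2 and follow images: 2 → 4 → 3 → 2, giving the cycle (2 4 3).
Repeating from the next unused element and collecting all non-trivial cycles gives (2 4 3)(6 9 8).

(2 4 3)(6 9 8)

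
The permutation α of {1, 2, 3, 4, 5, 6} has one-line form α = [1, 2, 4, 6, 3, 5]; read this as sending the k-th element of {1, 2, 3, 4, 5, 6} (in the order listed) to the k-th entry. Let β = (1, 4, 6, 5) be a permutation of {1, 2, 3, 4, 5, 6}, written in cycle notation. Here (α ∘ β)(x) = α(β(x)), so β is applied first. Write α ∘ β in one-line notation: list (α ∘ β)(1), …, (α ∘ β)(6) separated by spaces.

For each element, apply β then α: 1 → 4 → 6; 2 → 2 → 2; 3 → 3 → 4; 4 → 6 → 5; 5 → 1 → 1; 6 → 5 → 3.
So α ∘ β in one-line form is 6 2 4 5 1 3.

6 2 4 5 1 3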